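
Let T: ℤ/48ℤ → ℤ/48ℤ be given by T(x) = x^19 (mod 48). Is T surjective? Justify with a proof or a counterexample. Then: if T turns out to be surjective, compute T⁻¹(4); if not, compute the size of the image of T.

27

T(0) = 0^19 = 0.
T(6): Repeated squaring mod 48: 6^1 ≡ 6, 6^2 ≡ 6² = 36, 6^4 ≡ 36² = 1296 ≡ 0, 6^8 ≡ 0² = 0, 6^16 ≡ 0² = 0. Since 19 = 16 + 2 + 1, 6^19 ≡ 0·36·6: 0·36 = 0, then 0·6 = 0. So 6^19 ≡ 0 (mod 48).
So T(0) = T(6) = 0 while 0 ≠ 6, so T is not injective.
A non-injective map from the 48-element set ℤ/48ℤ to itself takes at most 47 distinct values, so it cannot be surjective. Therefore T is not surjective.
Since T is not surjective, we determine |image(T)|. Computing x^19 mod 48 for each x (by repeated squaring, reducing mod 48 at every step), the values T(0), T(1), …, T(47) are: 0, 1, 32, 27, 16, 29, 0, 7, 32, 9, 16, 35, 0, 37, 32, 15, 16, 17, 0, 43, 32, 45, 16, 23, 0, 25, 32, 3, 16, 5, 0, 31, 32, 33, 16, 11, 0, 13, 32, 39, 16, 41, 0, 19, 32, 21, 16, 47.
The distinct values are {0, 1, 3, 5, 7, 9, 11, 13, 15, 16, 17, 19, 21, 23, 25, 27, 29, 31, 32, 33, 35, 37, 39, 41, 43, 45, 47}; there are 27 of them.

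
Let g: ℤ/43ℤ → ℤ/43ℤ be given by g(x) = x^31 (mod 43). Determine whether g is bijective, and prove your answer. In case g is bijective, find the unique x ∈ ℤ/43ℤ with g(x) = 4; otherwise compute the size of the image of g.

Since 43 is prime, the nonzero elements of ℤ/43ℤ form a cyclic group of order 42.
As gcd(31, 42) = 1, raising to the 31st power is a bijection on this group: if s^31 ≡ t^31 then (st^{−1})^31 = 1, and the only element of order dividing gcd(31, 42) = 1 is 1, so s = t.
With g(0) = 0 this makes g injective on all of ℤ/43ℤ, hence bijective (finite equal-size domain and codomain). In particular g is bijective.
Since g is bijective, we find the preimage of 4. The inverse of x ↦ x^31 on (ℤ/43ℤ)^× is x ↦ x^19, because 31·19 = 589 = 14·42 + 1 ≡ 1 (mod 42) and x^{42} = 1 for x ≠ 0 (Fermat). So g⁻¹(4) = 4^19 mod 43.
Repeated squaring mod 43: 4^1 ≡ 4, 4^2 ≡ 4² = 16, 4^4 ≡ 16² = 256 ≡ 41, 4^8 ≡ 41² = 1681 ≡ 4, 4^16 ≡ 4² = 16. Since 19 = 16 + 2 + 1, 4^19 ≡ 16·16·4: 16·16 = 256 ≡ 41, then 41·4 = 164 ≡ 35. So 4^19 ≡ 35 (mod 43).
Hence g⁻¹(4) = 35.

35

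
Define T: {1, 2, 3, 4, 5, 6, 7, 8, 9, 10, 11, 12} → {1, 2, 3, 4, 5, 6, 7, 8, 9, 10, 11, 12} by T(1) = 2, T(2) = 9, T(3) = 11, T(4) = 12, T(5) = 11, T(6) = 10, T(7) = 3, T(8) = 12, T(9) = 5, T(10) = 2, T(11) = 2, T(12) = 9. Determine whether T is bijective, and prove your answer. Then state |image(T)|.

7

T(3) = 11 = T(5) with 3 ≠ 5, so T is not injective, hence not bijective.
The image of T is {2, 3, 5, 9, 10, 11, 12}, which has 7 elements.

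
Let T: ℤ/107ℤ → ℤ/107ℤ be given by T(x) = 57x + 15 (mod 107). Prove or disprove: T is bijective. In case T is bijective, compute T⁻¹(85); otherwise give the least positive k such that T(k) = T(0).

Suppose T(x_1) = T(x_2) in ℤ/107ℤ. Then 57x_1 + 15 ≡ 57x_2 + 15 (mod 107), so 57(x_1 − x_2) ≡ 0 (mod 107).
Since gcd(57, 107) = 1, 57 is invertible modulo 107, thus x_1 − x_2 ≡ 0 (mod 107), i.e. x_1 = x_2.
We now compute 57⁻¹ mod 107 explicitly. Euclid's algorithm: 107 = 1·57 + 50, 57 = 1·50 + 7, 50 = 7·7 + 1; back-substituting gives 1 = 92·57 − 49·107, so 57⁻¹ ≡ 92 (mod 107).
For any y ∈ ℤ/107ℤ, x = 92(y − 15) mod 107 satisfies T(x) = 57·92(y − 15) + 15 ≡ y (since 57·92 ≡ 1 mod 107). So every y has a preimage.
So T is bijective.
Since T is bijective, we compute T⁻¹(85): solve 57x + 15 ≡ 85 (mod 107), i.e. 57x ≡ 70 (mod 107).
Multiplying by 57⁻¹ = 92 gives x ≡ 92·70 = 6440 = 60·107 + 20 ≡ 20 (mod 107).
Check: T(20) = 57·20 + 15 = 1155 = 10·107 + 85 ≡ 85 (mod 107).

20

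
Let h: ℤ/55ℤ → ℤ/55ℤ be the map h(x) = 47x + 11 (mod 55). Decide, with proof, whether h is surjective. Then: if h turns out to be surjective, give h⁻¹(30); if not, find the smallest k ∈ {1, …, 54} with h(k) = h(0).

32

Since gcd(47, 55) = 1, 47 is invertible modulo 55. Euclid's algorithm: 55 = 1·47 + 8, 47 = 5·8 + 7, 8 = 1·7 + 1; back-substituting gives 1 = 48·47 − 41·55, so 47⁻¹ ≡ 48 (mod 55).
For any y ∈ ℤ/55ℤ, x = 48(y − 11) mod 55 satisfies h(x) = 47·48(y − 11) + 11 ≡ y (since 47·48 ≡ 1 mod 55). So every y has a preimage.
Thus h is surjective.
Since h is surjective, we find h⁻¹(30): we need 47x ≡ 30 − 11 ≡ 19 (mod 55). Using 47⁻¹ = 48: x ≡ 48·19 = 912 = 16·55 + 32, so x = 32.
Check: h(32) = 47·32 + 11 = 1515 = 27·55 + 30 ≡ 30 (mod 55).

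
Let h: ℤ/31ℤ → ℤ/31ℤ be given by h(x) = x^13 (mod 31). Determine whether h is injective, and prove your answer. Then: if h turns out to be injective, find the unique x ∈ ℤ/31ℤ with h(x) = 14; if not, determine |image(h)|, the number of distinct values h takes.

19

Since 31 is prime, the nonzero elements of ℤ/31ℤ form a cyclic group of order 30.
As gcd(13, 30) = 1, raising to the 13th power is a bijection on this group: if s^13 ≡ t^13 then (st^{−1})^13 = 1, and the only element of order dividing gcd(13, 30) = 1 is 1, so s = t.
With h(0) = 0 this makes h injective on all of ℤ/31ℤ, hence bijective (finite equal-size domain and codomain). In particular h is injective.
Since h is injective, we find the preimage of 14. The inverse of x ↦ x^13 on (ℤ/31ℤ)^× is x ↦ x^7, because 13·7 = 91 = 3·30 + 1 ≡ 1 (mod 30) and x^{30} = 1 for x ≠ 0 (Fermat). So h⁻¹(14) = 14^7 mod 31.
Repeated squaring mod 31: 14^1 ≡ 14, 14^2 ≡ 14² = 196 ≡ 10, 14^4 ≡ 10² = 100 ≡ 7. Since 7 = 4 + 2 + 1, 14^7 ≡ 7·10·14: 7·10 = 70 ≡ 8, then 8·14 = 112 ≡ 19. So 14^7 ≡ 19 (mod 31).
Hence h⁻¹(14) = 19.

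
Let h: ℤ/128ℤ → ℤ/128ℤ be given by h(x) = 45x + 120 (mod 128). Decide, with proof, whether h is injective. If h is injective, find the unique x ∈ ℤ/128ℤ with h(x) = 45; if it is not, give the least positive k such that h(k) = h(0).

41

Suppose h(x_1) = h(x_2) in ℤ/128ℤ. Then 45x_1 + 120 ≡ 45x_2 + 120 (mod 128), so 45(x_1 − x_2) ≡ 0 (mod 128).
Since gcd(45, 128) = 1, 45 is invertible modulo 128, therefore x_1 − x_2 ≡ 0 (mod 128), i.e. x_1 = x_2.
So h is injective.
We now compute 45⁻¹ mod 128 explicitly. Euclid's algorithm: 128 = 2·45 + 38, 45 = 1·38 + 7, 38 = 5·7 + 3, 7 = 2·3 + 1; back-substituting gives 1 = 37·45 − 13·128, so 45⁻¹ ≡ 37 (mod 128).
Since h is injective, we compute h⁻¹(45): solve 45x + 120 ≡ 45 (mod 128), i.e. 45x ≡ 53 (mod 128).
Multiplying by 45⁻¹ = 37 gives x ≡ 37·53 = 1961 = 15·128 + 41 ≡ 41 (mod 128).
Check: h(41) = 45·41 + 120 = 1965 = 15·128 + 45 ≡ 45 (mod 128).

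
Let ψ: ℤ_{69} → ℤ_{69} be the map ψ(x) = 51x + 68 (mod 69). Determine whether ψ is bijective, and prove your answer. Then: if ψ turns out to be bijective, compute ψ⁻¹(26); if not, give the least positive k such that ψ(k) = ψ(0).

Recall: injectivity means: for all s, t in the domain, ψ(s) = ψ(t) implies s = t.
We have gcd(51, 69) = 3 > 1. Taking s = 0 and t = 23: ψ(0) = 68 and ψ(23) = 51·23 + 68 = 1241 ≡ 68 (mod 69).
So ψ(0) = ψ(23) while 0 ≠ 23, thus ψ is not injective, hence not bijective.
Since ψ is not bijective, we find the least positive k with ψ(k) = ψ(0): this means 51k ≡ 0 (mod 69), i.e. 69 ∣ 51k. Since gcd(51, 69) = 3, dividing through by 3 this holds exactly when 23 ∣ 17k, and as gcd(17, 23) = 1, exactly when 23 ∣ k.
The smallest positive such k is 23.

23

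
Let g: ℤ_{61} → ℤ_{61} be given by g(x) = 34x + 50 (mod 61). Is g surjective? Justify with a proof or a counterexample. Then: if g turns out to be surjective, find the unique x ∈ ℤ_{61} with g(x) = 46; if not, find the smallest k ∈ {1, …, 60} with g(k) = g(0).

25

Since gcd(34, 61) = 1, 34 is invertible modulo 61. Euclid's algorithm: 61 = 1·34 + 27, 34 = 1·27 + 7, 27 = 3·7 + 6, 7 = 1·6 + 1; back-substituting gives 1 = 9·34 − 5·61, so 34⁻¹ ≡ 9 (mod 61).
For any y ∈ ℤ_{61}, x = 9(y − 50) mod 61 satisfies g(x) = 34·9(y − 50) + 50 ≡ y (since 34·9 ≡ 1 mod 61). So every y has a preimage.
Thus g is surjective.
Since g is surjective, we compute g⁻¹(46): solve 34x + 50 ≡ 46 (mod 61), i.e. 34x ≡ 57 (mod 61).
Multiplying by 34⁻¹ = 9 gives x ≡ 9·57 = 513 = 8·61 + 25 ≡ 25 (mod 61).
Check: g(25) = 34·25 + 50 = 900 = 14·61 + 46 ≡ 46 (mod 61).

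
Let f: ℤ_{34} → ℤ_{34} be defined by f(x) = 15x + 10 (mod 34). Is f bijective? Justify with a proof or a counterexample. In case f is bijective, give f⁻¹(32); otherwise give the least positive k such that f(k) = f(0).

If f(u) = f(v), then 15u ≡ 15v (mod 34). Because gcd(15, 34) = 1, we may cancel 15 to get u ≡ v (mod 34).
We now compute 15⁻¹ mod 34 explicitly. Euclid's algorithm: 34 = 2·15 + 4, 15 = 3·4 + 3, 4 = 1·3 + 1; back-substituting gives 1 = 25·15 − 11·34, so 15⁻¹ ≡ 25 (mod 34).
For any y ∈ ℤ_{34}, x = 25(y − 10) mod 34 satisfies f(x) = 15·25(y − 10) + 10 ≡ y (since 15·25 ≡ 1 mod 34). So every y has a preimage.
Thus f is bijective.
Since f is bijective, we find f⁻¹(32): we need 15x ≡ 32 − 10 ≡ 22 (mod 34). Using 15⁻¹ = 25: x ≡ 25·22 = 550 = 16·34 + 6, so x = 6.
Check: f(6) = 15·6 + 10 = 100 = 2·34 + 32 ≡ 32 (mod 34).

6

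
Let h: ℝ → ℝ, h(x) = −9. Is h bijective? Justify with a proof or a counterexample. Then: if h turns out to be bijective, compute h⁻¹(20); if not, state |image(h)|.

1

h(0) = −9 = h(1) with 0 ≠ 1, so h is not injective, hence not bijective.
Since h is not bijective, we state |image(h)|: the image of h is {−9}, which has 1 element.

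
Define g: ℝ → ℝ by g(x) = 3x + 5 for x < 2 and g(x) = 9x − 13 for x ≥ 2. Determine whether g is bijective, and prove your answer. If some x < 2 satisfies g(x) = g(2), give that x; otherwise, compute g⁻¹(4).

Both pieces are strictly increasing (slopes 3 and 9), so each is injective on its own interval.
The left piece maps (−∞, 2) onto (−∞, 11); the right piece maps [2, ∞) onto [5, ∞).
These images overlap. In particular g(2) = 5 (right piece), and solving 3x + 5 = 5 on the left piece gives x = 0 < 2.
So g(0) = g(2) with 0 ≠ 2, and g is not injective, hence not bijective. This x = 0 is the requested value below 2.

0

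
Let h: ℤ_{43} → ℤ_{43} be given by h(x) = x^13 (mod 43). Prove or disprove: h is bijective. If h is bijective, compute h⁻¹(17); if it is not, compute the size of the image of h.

13

Since 43 is prime, the nonzero elements of ℤ_{43} form a cyclic group of order 42.
As gcd(13, 42) = 1, raising to the 13th power is a bijection on this group: if a^13 ≡ b^13 then (ab^{−1})^13 = 1, and the only element of order dividing gcd(13, 42) = 1 is 1, so a = b.
With h(0) = 0 this makes h injective on all of ℤ_{43}, hence bijective (finite equal-size domain and codomain). In particular h is bijective.
Since h is bijective, we find the preimage of 17. The inverse of x ↦ x^13 on (ℤ_{43})^× is x ↦ x^13, because 13·13 = 169 = 4·42 + 1 ≡ 1 (mod 42) and x^{42} = 1 for x ≠ 0 (Fermat). So h⁻¹(17) = 17^13 mod 43.
Repeated squaring mod 43: 17^1 ≡ 17, 17^2 ≡ 17² = 289 ≡ 31, 17^4 ≡ 31² = 961 ≡ 15, 17^8 ≡ 15² = 225 ≡ 10. Since 13 = 8 + 4 + 1, 17^13 ≡ 10·15·17: 10·15 = 150 ≡ 21, then 21·17 = 357 ≡ 13. So 17^13 ≡ 13 (mod 43).
Hence h⁻¹(17) = 13.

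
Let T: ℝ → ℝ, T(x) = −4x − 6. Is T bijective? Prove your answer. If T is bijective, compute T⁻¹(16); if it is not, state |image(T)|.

By definition, T is injective when T(u) = T(v) forces u = v.
Suppose T(u) = T(v). Then −4u − 6 = −4v − 6, thus −4u = −4v, hence u = v.
For any y ∈ ℝ, x = (y + 6)/(−4) satisfies T(x) = y.
Hence T is bijective.
Since T is bijective, we compute T⁻¹(16) = (16 + 6)/(−4) = −11/2.

-11/2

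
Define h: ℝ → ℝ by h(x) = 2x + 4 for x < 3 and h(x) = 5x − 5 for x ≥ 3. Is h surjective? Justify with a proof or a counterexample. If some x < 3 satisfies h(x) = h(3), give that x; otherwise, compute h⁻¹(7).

Both pieces are strictly increasing (slopes 2 and 5), so each is injective on its own interval.
The left piece maps (−∞, 3) onto (−∞, 10); the right piece maps [3, ∞) onto [10, ∞).
These images together cover ℝ, so h is surjective.
Because the two images are disjoint, no x < 3 has h(x) = h(3), so we compute h⁻¹(7): 7 lies in (−∞, 10), so solve 2x + 4 = 7: x = (7 − 4)/2 = 3/2.

3/2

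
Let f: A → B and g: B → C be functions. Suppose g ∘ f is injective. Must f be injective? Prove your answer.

injective

Suppose f(a) = f(b). Applying g: (g ∘ f)(a) = (g ∘ f)(b). Since g ∘ f is injective, a = b. Therefore f is injective.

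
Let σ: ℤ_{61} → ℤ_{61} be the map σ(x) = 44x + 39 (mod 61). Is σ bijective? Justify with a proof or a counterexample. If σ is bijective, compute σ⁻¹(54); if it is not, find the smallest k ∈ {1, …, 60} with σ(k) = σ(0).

35

Suppose σ(a) = σ(b) in ℤ_{61}. Then 44a + 39 ≡ 44b + 39 (mod 61), therefore 44(a − b) ≡ 0 (mod 61).
Since gcd(44, 61) = 1, 44 is invertible modulo 61, therefore a − b ≡ 0 (mod 61), i.e. a = b.
We now compute 44⁻¹ mod 61 explicitly. Euclid's algorithm: 61 = 1·44 + 17, 44 = 2·17 + 10, 17 = 1·10 + 7, 10 = 1·7 + 3, 7 = 2·3 + 1; back-substituting gives 1 = 43·44 − 31·61, so 44⁻¹ ≡ 43 (mod 61).
For any y ∈ ℤ_{61}, x = 43(y − 39) mod 61 satisfies σ(x) = 44·43(y − 39) + 39 ≡ y (since 44·43 ≡ 1 mod 61). So every y has a preimage.
So σ is bijective.
Since σ is bijective, we find σ⁻¹(54): we need 44x ≡ 54 − 39 ≡ 15 (mod 61). Using 44⁻¹ = 43: x ≡ 43·15 = 645 = 10·61 + 35, so x = 35.
Check: σ(35) = 44·35 + 39 = 1579 = 25·61 + 54 ≡ 54 (mod 61).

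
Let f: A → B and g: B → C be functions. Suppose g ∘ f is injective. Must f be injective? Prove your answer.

injective

Suppose f(s) = f(t). Applying g: (g ∘ f)(s) = (g ∘ f)(t). Since g ∘ f is injective, s = t. So f is injective.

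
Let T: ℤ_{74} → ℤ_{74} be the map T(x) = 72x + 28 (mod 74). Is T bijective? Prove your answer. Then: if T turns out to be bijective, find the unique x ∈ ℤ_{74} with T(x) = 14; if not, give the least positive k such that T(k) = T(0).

Recall that T is injective when T(x_1) = T(x_2) forces x_1 = x_2.
We have gcd(72, 74) = 2 > 1. Taking x_1 = 0 and x_2 = 37: T(0) = 28 and T(37) = 72·37 + 28 = 2692 ≡ 28 (mod 74).
So T(0) = T(37) while 0 ≠ 37, therefore T is not injective, hence not bijective.
Since T is not bijective, we find the least positive k with T(k) = T(0): this means 72k ≡ 0 (mod 74), i.e. 74 ∣ 72k. Since gcd(72, 74) = 2, dividing through by 2 this holds exactly when 37 ∣ 36k, and as gcd(36, 37) = 1, exactly when 37 ∣ k.
The smallest positive such k is 37.

37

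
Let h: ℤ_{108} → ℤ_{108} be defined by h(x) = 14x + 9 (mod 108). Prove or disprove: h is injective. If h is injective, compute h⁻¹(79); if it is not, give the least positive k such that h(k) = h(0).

We have gcd(14, 108) = 2 > 1. Taking a = 0 and b = 54: h(0) = 9 and h(54) = 14·54 + 9 = 765 ≡ 9 (mod 108).
So h(0) = h(54) while 0 ≠ 54, hence h is not injective.
Since h is not injective, we find the least positive k with h(k) = h(0): this means 14k ≡ 0 (mod 108), i.e. 108 ∣ 14k. Since gcd(14, 108) = 2, dividing through by 2 this holds exactly when 54 ∣ 7k, and as gcd(7, 54) = 1, exactly when 54 ∣ k.
The smallest positive such k is 54.

54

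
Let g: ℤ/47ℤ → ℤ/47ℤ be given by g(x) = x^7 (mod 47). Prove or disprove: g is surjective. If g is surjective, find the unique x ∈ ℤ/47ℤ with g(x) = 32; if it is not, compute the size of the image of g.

Since 47 is prime, the nonzero elements of ℤ/47ℤ form a cyclic group of order 46.
As gcd(7, 46) = 1, raising to the 7th power is a bijection on this group: if s^7 ≡ t^7 then (st^{−1})^7 = 1, and the only element of order dividing gcd(7, 46) = 1 is 1, so s = t.
With g(0) = 0 this makes g injective on all of ℤ/47ℤ, hence bijective (finite equal-size domain and codomain). In particular g is surjective.
Since g is surjective, we find the preimage of 32. The inverse of x ↦ x^7 on (ℤ/47ℤ)^× is x ↦ x^33, because 7·33 = 231 = 5·46 + 1 ≡ 1 (mod 46) and x^{46} = 1 for x ≠ 0 (Fermat). So g⁻¹(32) = 32^33 mod 47.
Repeated squaring mod 47: 32^1 ≡ 32, 32^2 ≡ 32² = 1024 ≡ 37, 32^4 ≡ 37² = 1369 ≡ 6, 32^8 ≡ 6² = 36, 32^16 ≡ 36² = 1296 ≡ 27, 32^32 ≡ 27² = 729 ≡ 24. Since 33 = 32 + 1, 32^33 ≡ 24·32: 24·32 = 768 ≡ 16. So 32^33 ≡ 16 (mod 47).
Hence g⁻¹(32) = 16.

16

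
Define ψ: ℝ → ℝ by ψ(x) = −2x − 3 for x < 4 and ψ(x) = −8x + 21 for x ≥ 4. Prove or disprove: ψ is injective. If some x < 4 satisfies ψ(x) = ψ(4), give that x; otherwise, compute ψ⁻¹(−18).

Both pieces are strictly decreasing (slopes −2 and −8), so each is injective on its own interval.
The left piece maps (−∞, 4) onto (−11, ∞); the right piece maps [4, ∞) onto (−∞, −11].
These images are disjoint, so no value is attained by both pieces. Hence ψ is injective.
Because the two images are disjoint, no x < 4 has ψ(x) = ψ(4), so we compute ψ⁻¹(−18): −18 lies in (−∞, −11], so solve −8x + 21 = −18: x = (−18 − 21)/(−8) = 39/8.

39/8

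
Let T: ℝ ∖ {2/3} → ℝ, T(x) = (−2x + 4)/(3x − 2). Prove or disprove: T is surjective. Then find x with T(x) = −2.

0

If T(x) = −2/3, cross-multiplying gives 3(−2x + 4) = −2(3x − 2), which simplifies to 12 = 4 — false.  So −2/3 has no preimage and T is not surjective.
Solving T(x) = −2: cross-multiplying gives −2x + 4 = −2(3x − 2), which rearranges to 4x = 0, so x = 0.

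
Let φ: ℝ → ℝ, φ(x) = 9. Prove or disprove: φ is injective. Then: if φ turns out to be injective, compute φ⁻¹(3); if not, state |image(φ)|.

By definition, injectivity means: for all u, v in the domain, φ(u) = φ(v) implies u = v.
φ(0) = 9 = φ(1) with 0 ≠ 1, so φ is not injective.
Since φ is not injective, we state |image(φ)|: the image of φ is {9}, which has 1 element.

1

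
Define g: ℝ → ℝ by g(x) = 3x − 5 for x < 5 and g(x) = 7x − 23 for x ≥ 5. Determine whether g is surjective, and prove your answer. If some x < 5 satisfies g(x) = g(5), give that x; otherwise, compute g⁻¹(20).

43/7

Both pieces are strictly increasing (slopes 3 and 7), so each is injective on its own interval.
The left piece maps (−∞, 5) onto (−∞, 10); the right piece maps [5, ∞) onto [12, ∞).
The union (−∞, 10) ∪ [12, ∞) omits the interval between 10 and 12; in particular 10 has no preimage. So g is not surjective.
Because the two images are disjoint, no x < 5 has g(x) = g(5), so we compute g⁻¹(20): 20 lies in [12, ∞), so solve 7x − 23 = 20: x = (20 + 23)/7 = 43/7.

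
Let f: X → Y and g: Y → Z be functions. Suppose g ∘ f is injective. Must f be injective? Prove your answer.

injective

Suppose f(u) = f(v). Applying g: (g ∘ f)(u) = (g ∘ f)(v). Since g ∘ f is injective, u = v. Therefore f is injective.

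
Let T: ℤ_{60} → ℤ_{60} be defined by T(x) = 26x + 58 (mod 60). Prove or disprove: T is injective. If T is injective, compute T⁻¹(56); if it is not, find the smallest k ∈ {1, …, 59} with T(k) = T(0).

30

By definition, T is injective if T(a) = T(b) implies a = b.
We have gcd(26, 60) = 2 > 1. Taking a = 0 and b = 30: T(0) = 58 and T(30) = 26·30 + 58 = 838 ≡ 58 (mod 60).
So T(0) = T(30) while 0 ≠ 30, hence T is not injective.
Since T is not injective, we find the least positive k with T(k) = T(0): this means 26k ≡ 0 (mod 60), i.e. 60 ∣ 26k. Since gcd(26, 60) = 2, dividing through by 2 this holds exactly when 30 ∣ 13k, and as gcd(13, 30) = 1, exactly when 30 ∣ k.
The smallest positive such k is 30.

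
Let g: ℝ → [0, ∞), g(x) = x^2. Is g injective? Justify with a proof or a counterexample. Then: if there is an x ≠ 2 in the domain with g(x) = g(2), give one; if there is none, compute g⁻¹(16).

-2

g(2) = 4 = (−2)^2 = g(−2) (since 2 is even), with 2 ≠ −2. So g is not injective.
For the follow-up, such an x exists: taking x = −2 ∈ ℝ gives g(−2) = 4 = g(2) with −2 ≠ 2.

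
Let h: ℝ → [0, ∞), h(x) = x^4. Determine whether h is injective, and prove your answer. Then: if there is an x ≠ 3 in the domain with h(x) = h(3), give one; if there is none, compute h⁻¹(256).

h(3) = 81 = (−3)^4 = h(−3) (since 4 is even), with 3 ≠ −3. So h is not injective.
For the follow-up, such an x exists: taking x = −3 ∈ ℝ gives h(−3) = 81 = h(3) with −3 ≠ 3.

-3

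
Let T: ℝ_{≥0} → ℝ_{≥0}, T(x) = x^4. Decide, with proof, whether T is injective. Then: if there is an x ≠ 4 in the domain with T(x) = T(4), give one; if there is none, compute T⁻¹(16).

On ℝ_{≥0}, x ↦ x^4 is strictly increasing, so T(u) = T(v) forces u = v. Thus T is injective.
Since x ↦ x^4 is strictly increasing on ℝ_{≥0}, it is injective there, so no x ≠ 4 in the domain has T(x) = T(4). We therefore compute T⁻¹(16) = 16^{1/4} = 2 (indeed 2^4 = 16).

2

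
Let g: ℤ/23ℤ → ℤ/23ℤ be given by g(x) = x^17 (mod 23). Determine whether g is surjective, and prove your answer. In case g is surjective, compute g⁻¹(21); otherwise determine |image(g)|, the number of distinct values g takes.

19

Since 23 is prime, the nonzero elements of ℤ/23ℤ form a cyclic group of order 22.
As gcd(17, 22) = 1, raising to the 17th power is a bijection on this group: if s^17 ≡ t^17 then (st^{−1})^17 = 1, and the only element of order dividing gcd(17, 22) = 1 is 1, so s = t.
With g(0) = 0 this makes g injective on all of ℤ/23ℤ, hence bijective (finite equal-size domain and codomain). In particular g is surjective.
Since g is surjective, we find the preimage of 21. The inverse of x ↦ x^17 on (ℤ/23ℤ)^× is x ↦ x^13, because 17·13 = 221 = 10·22 + 1 ≡ 1 (mod 22) and x^{22} = 1 for x ≠ 0 (Fermat). So g⁻¹(21) = 21^13 mod 23.
Repeated squaring mod 23: 21^1 ≡ 21, 21^2 ≡ 21² = 441 ≡ 4, 21^4 ≡ 4² = 16, 21^8 ≡ 16² = 256 ≡ 3. Since 13 = 8 + 4 + 1, 21^13 ≡ 3·16·21: 3·16 = 48 ≡ 2, then 2·21 = 42 ≡ 19. So 21^13 ≡ 19 (mod 23).
Hence g⁻¹(21) = 19.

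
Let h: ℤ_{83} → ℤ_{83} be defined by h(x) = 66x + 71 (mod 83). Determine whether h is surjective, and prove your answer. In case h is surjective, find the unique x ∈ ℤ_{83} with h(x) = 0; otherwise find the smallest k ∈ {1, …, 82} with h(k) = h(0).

53

By definition, surjectivity means every element of the codomain has a preimage under h.
Since gcd(66, 83) = 1, 66 is invertible modulo 83. Euclid's algorithm: 83 = 1·66 + 17, 66 = 3·17 + 15, 17 = 1·15 + 2, 15 = 7·2 + 1; back-substituting gives 1 = 39·66 − 31·83, so 66⁻¹ ≡ 39 (mod 83).
For any y ∈ ℤ_{83}, x = 39(y − 71) mod 83 satisfies h(x) = 66·39(y − 71) + 71 ≡ y (since 66·39 ≡ 1 mod 83). So every y has a preimage.
Therefore h is surjective.
Since h is surjective, we find h⁻¹(0): we need 66x ≡ 0 − 71 ≡ 12 (mod 83). Using 66⁻¹ = 39: x ≡ 39·12 = 468 = 5·83 + 53, so x = 53.
Check: h(53) = 66·53 + 71 = 3569 = 43·83 + 0 ≡ 0 (mod 83).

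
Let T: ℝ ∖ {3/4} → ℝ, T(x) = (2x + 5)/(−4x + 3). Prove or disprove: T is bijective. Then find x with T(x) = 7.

If T(x) = −1/2, cross-multiplying gives −4(2x + 5) = 2(−4x + 3), which simplifies to −20 = 6 — false.  So −1/2 has no preimage and T is not surjective.
Therefore T is not bijective.
Solving T(x) = 7: cross-multiplying gives 2x + 5 = 7(−4x + 3), which rearranges to 30x = 16, so x = 8/15.

8/15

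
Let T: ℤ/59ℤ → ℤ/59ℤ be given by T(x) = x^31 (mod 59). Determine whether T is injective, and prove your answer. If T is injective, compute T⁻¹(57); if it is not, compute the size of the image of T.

36

Since 59 is prime, the nonzero elements of ℤ/59ℤ form a cyclic group of order 58.
As gcd(31, 58) = 1, raising to the 31st power is a bijection on this group: if a^31 ≡ b^31 then (ab^{−1})^31 = 1, and the only element of order dividing gcd(31, 58) = 1 is 1, so a = b.
With T(0) = 0 this makes T injective on all of ℤ/59ℤ, hence bijective (finite equal-size domain and codomain). In particular T is injective.
Since T is injective, we find the preimage of 57. The inverse of x ↦ x^31 on (ℤ/59ℤ)^× is x ↦ x^15, because 31·15 = 465 = 8·58 + 1 ≡ 1 (mod 58) and x^{58} = 1 for x ≠ 0 (Fermat). So T⁻¹(57) = 57^15 mod 59.
Repeated squaring mod 59: 57^1 ≡ 57, 57^2 ≡ 57² = 3249 ≡ 4, 57^4 ≡ 4² = 16, 57^8 ≡ 16² = 256 ≡ 20. Since 15 = 8 + 4 + 2 + 1, 57^15 ≡ 20·16·4·57: 20·16 = 320 ≡ 25, then 25·4 = 100 ≡ 41, then 41·57 = 2337 ≡ 36. So 57^15 ≡ 36 (mod 59).
Hence T⁻¹(57) = 36.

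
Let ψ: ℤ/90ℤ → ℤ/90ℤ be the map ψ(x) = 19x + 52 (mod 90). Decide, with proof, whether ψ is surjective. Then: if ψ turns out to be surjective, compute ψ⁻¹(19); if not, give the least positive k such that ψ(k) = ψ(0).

Recall that surjectivity means every element of the codomain has a preimage under ψ.
Since gcd(19, 90) = 1, 19 is invertible modulo 90. Euclid's algorithm: 90 = 4·19 + 14, 19 = 1·14 + 5, 14 = 2·5 + 4, 5 = 1·4 + 1; back-substituting gives 1 = 19·19 − 4·90, so 19⁻¹ ≡ 19 (mod 90).
For any y ∈ ℤ/90ℤ, x = 19(y − 52) mod 90 satisfies ψ(x) = 19·19(y − 52) + 52 ≡ y (since 19·19 ≡ 1 mod 90). So every y has a preimage.
Therefore ψ is surjective.
Since ψ is surjective, we compute ψ⁻¹(19): solve 19x + 52 ≡ 19 (mod 90), i.e. 19x ≡ 57 (mod 90).
Multiplying by 19⁻¹ = 19 gives x ≡ 19·57 = 1083 = 12·90 + 3 ≡ 3 (mod 90).
Check: ψ(3) = 19·3 + 52 = 109 = 1·90 + 19 ≡ 19 (mod 90).

3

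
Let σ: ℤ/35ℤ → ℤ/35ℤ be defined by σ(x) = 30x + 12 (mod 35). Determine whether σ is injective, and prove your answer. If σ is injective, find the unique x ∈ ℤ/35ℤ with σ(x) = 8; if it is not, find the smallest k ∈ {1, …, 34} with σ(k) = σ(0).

7

We have gcd(30, 35) = 5 > 1. Taking a = 0 and b = 7: σ(0) = 12 and σ(7) = 30·7 + 12 = 222 ≡ 12 (mod 35).
So σ(0) = σ(7) while 0 ≠ 7, hence σ is not injective.
Since σ is not injective, we find the least positive k with σ(k) = σ(0): this means 30k ≡ 0 (mod 35), i.e. 35 ∣ 30k. Since gcd(30, 35) = 5, dividing through by 5 this holds exactly when 7 ∣ 6k, and as gcd(6, 7) = 1, exactly when 7 ∣ k.
The smallest positive such k is 7.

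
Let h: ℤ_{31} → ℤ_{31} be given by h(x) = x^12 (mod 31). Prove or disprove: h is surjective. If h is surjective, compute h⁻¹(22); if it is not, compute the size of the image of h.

h(1) = 1^12 = 1.
h(5): Repeated squaring mod 31: 5^1 ≡ 5, 5^2 ≡ 5² = 25, 5^4 ≡ 25² = 625 ≡ 5, 5^8 ≡ 5² = 25. Since 12 = 8 + 4, 5^12 ≡ 25·5: 25·5 = 125 ≡ 1. So 5^12 ≡ 1 (mod 31).
So h(1) = h(5) = 1 while 1 ≠ 5, thus h is not injective.
A non-injective map from the 31-element set ℤ_{31} to itself takes at most 30 distinct values, so it cannot be surjective. Hence h is not surjective.
Since h is not surjective, we determine |image(h)|. Computing x^12 mod 31 for each x (by repeated squaring, reducing mod 31 at every step), the values h(0), h(1), …, h(30) are: 0, 1, 4, 8, 16, 1, 1, 16, 2, 2, 4, 16, 4, 8, 2, 8, 8, 2, 8, 4, 16, 4, 2, 2, 16, 1, 1, 16, 8, 4, 1.
The distinct values are {0, 1, 2, 4, 8, 16}; there are 6 of them.

6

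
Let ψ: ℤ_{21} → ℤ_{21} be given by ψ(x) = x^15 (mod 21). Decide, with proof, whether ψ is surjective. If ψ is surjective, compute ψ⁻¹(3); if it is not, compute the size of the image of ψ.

ψ(1) = 1^15 = 1.
ψ(4): Repeated squaring mod 21: 4^1 ≡ 4, 4^2 ≡ 4² = 16, 4^4 ≡ 16² = 256 ≡ 4, 4^8 ≡ 4² = 16. Since 15 = 8 + 4 + 2 + 1, 4^15 ≡ 16·4·16·4: 16·4 = 64 ≡ 1, then 1·16 = 16, then 16·4 = 64 ≡ 1. So 4^15 ≡ 1 (mod 21).
So ψ(1) = ψ(4) = 1 while 1 ≠ 4, so ψ is not injective.
A non-injective map from the 21-element set ℤ_{21} to itself takes at most 20 distinct values, so it cannot be surjective. So ψ is not surjective.
Since ψ is not surjective, we determine |image(ψ)|. Computing x^15 mod 21 for each x (by repeated squaring, reducing mod 21 at every step), the values ψ(0), ψ(1), …, ψ(20) are: 0, 1, 8, 6, 1, 20, 6, 7, 8, 15, 13, 8, 6, 13, 14, 15, 1, 20, 15, 13, 20.
The distinct values are {0, 1, 6, 7, 8, 13, 14, 15, 20}; there are 9 of them.

9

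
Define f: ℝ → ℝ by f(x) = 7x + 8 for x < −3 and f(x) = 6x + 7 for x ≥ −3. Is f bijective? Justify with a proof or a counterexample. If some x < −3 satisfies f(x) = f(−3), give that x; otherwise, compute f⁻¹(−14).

-22/7

Both pieces are strictly increasing (slopes 7 and 6), so each is injective on its own interval.
The left piece maps (−∞, −3) onto (−∞, −13); the right piece maps [−3, ∞) onto [−11, ∞).
The images leave a gap (−13 has no preimage), so f is not surjective, hence not bijective.
Because the two images are disjoint, no x < −3 has f(x) = f(−3), so we compute f⁻¹(−14): −14 lies in (−∞, −13), so solve 7x + 8 = −14: x = (−14 − 8)/7 = −22/7.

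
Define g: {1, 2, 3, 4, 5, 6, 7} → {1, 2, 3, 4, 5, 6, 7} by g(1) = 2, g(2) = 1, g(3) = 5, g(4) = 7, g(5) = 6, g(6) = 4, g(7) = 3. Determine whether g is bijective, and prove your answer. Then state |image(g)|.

The values 2, 1, 5, 7, 6, 4, 3 are a permutation of {1, 2, 3, 4, 5, 6, 7}: each element appears exactly once.
So g is injective and surjective, hence bijective.
The image of g is {1, 2, 3, 4, 5, 6, 7}, which has 7 elements.

7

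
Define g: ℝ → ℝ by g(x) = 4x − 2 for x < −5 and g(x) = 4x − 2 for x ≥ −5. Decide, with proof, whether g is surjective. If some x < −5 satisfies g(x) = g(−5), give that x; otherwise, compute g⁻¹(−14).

Both pieces are strictly increasing (slopes 4 and 4), so each is injective on its own interval.
The left piece maps (−∞, −5) onto (−∞, −22); the right piece maps [−5, ∞) onto [−22, ∞).
These images together cover ℝ, so g is surjective.
Because the two images are disjoint, no x < −5 has g(x) = g(−5), so we compute g⁻¹(−14): −14 lies in [−22, ∞), so solve 4x − 2 = −14: x = (−14 + 2)/4 = −3.

-3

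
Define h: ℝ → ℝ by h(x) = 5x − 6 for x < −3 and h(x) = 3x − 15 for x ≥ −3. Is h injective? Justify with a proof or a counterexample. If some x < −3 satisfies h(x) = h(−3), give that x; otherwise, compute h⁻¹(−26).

-18/5

Both pieces are strictly increasing (slopes 5 and 3), so each is injective on its own interval.
The left piece maps (−∞, −3) onto (−∞, −21); the right piece maps [−3, ∞) onto [−24, ∞).
These images overlap. In particular h(−3) = −24 (right piece), and solving 5x − 6 = −24 on the left piece gives x = −18/5 < −3.
So h(−18/5) = h(−3) with −18/5 ≠ −3, and h is not injective. This x = −18/5 is the requested value below −3.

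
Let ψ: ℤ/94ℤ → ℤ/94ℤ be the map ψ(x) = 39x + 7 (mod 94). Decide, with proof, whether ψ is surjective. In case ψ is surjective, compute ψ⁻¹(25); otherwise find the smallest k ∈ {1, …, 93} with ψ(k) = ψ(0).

80

Since gcd(39, 94) = 1, 39 is invertible modulo 94. Euclid's algorithm: 94 = 2·39 + 16, 39 = 2·16 + 7, 16 = 2·7 + 2, 7 = 3·2 + 1; back-substituting gives 1 = 41·39 − 17·94, so 39⁻¹ ≡ 41 (mod 94).
Then y ↦ 41(y − 7) is a two-sided inverse to ψ, so every y ∈ ℤ/94ℤ has a preimage.
Therefore ψ is surjective.
Since ψ is surjective, we compute ψ⁻¹(25): solve 39x + 7 ≡ 25 (mod 94), i.e. 39x ≡ 18 (mod 94).
Multiplying by 39⁻¹ = 41 gives x ≡ 41·18 = 738 = 7·94 + 80 ≡ 80 (mod 94).
Check: ψ(80) = 39·80 + 7 = 3127 = 33·94 + 25 ≡ 25 (mod 94).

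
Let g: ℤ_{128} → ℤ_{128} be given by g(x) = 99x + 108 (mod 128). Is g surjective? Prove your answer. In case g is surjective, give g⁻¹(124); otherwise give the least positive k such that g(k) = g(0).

48

Since gcd(99, 128) = 1, 99 is invertible modulo 128. Euclid's algorithm: 128 = 1·99 + 29, 99 = 3·29 + 12, 29 = 2·12 + 5, 12 = 2·5 + 2, 5 = 2·2 + 1; back-substituting gives 1 = 75·99 − 58·128, so 99⁻¹ ≡ 75 (mod 128).
For any y ∈ ℤ_{128}, x = 75(y − 108) mod 128 satisfies g(x) = 99·75(y − 108) + 108 ≡ y (since 99·75 ≡ 1 mod 128). So every y has a preimage.
Hence g is surjective.
Since g is surjective, we compute g⁻¹(124): solve 99x + 108 ≡ 124 (mod 128), i.e. 99x ≡ 16 (mod 128).
Multiplying by 99⁻¹ = 75 gives x ≡ 75·16 = 1200 = 9·128 + 48 ≡ 48 (mod 128).
Check: g(48) = 99·48 + 108 = 4860 = 37·128 + 124 ≡ 124 (mod 128).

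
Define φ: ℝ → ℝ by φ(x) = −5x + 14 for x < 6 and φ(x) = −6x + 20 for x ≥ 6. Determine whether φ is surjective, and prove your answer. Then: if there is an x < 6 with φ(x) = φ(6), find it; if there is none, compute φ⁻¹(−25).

Both pieces are strictly decreasing (slopes −5 and −6), so each is injective on its own interval.
The left piece maps (−∞, 6) onto (−16, ∞); the right piece maps [6, ∞) onto (−∞, −16].
These images together cover ℝ, so φ is surjective.
Because the two images are disjoint, no x < 6 has φ(x) = φ(6), so we compute φ⁻¹(−25): −25 lies in (−∞, −16], so solve −6x + 20 = −25: x = (−25 − 20)/(−6) = 15/2.

15/2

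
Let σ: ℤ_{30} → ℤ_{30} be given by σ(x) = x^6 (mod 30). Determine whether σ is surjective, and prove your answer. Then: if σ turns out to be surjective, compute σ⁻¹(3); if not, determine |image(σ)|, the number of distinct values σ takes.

σ(2): Repeated squaring mod 30: 2^1 ≡ 2, 2^2 ≡ 2² = 4, 2^4 ≡ 4² = 16. Since 6 = 4 + 2, 2^6 ≡ 16·4: 16·4 = 64 ≡ 4. So 2^6 ≡ 4 (mod 30).
σ(8): Repeated squaring mod 30: 8^1 ≡ 8, 8^2 ≡ 8² = 64 ≡ 4, 8^4 ≡ 4² = 16. Since 6 = 4 + 2, 8^6 ≡ 16·4: 16·4 = 64 ≡ 4. So 8^6 ≡ 4 (mod 30).
So σ(2) = σ(8) = 4 while 2 ≠ 8, therefore σ is not injective.
A non-injective map from the 30-element set ℤ_{30} to itself takes at most 29 distinct values, so it cannot be surjective. So σ is not surjective.
Since σ is not surjective, we determine |image(σ)|. Computing x^6 mod 30 for each x (by repeated squaring, reducing mod 30 at every step), the values σ(0), σ(1), …, σ(29) are: 0, 1, 4, 9, 16, 25, 6, 19, 4, 21, 10, 1, 24, 19, 16, 15, 16, 19, 24, 1, 10, 21, 4, 19, 6, 25, 16, 9, 4, 1.
The distinct values are {0, 1, 4, 6, 9, 10, 15, 16, 19, 21, 24, 25}; there are 12 of them.

12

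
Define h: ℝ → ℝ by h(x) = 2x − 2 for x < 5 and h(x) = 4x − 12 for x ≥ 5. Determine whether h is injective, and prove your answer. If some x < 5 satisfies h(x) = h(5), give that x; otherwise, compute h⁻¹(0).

Both pieces are strictly increasing (slopes 2 and 4), so each is injective on its own interval.
The left piece maps (−∞, 5) onto (−∞, 8); the right piece maps [5, ∞) onto [8, ∞).
These images are disjoint, so no value is attained by both pieces. Hence h is injective.
Because the two images are disjoint, no x < 5 has h(x) = h(5), so we compute h⁻¹(0): 0 lies in (−∞, 8), so solve 2x − 2 = 0: x = (0 + 2)/2 = 1.

1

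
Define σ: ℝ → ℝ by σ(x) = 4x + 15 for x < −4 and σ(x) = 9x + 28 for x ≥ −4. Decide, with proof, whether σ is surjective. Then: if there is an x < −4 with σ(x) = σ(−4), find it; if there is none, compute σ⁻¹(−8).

-23/4

Both pieces are strictly increasing (slopes 4 and 9), so each is injective on its own interval.
The left piece maps (−∞, −4) onto (−∞, −1); the right piece maps [−4, ∞) onto [−8, ∞).
The union (−∞, −1) ∪ [−8, ∞) covers ℝ, so σ is surjective.
For the follow-up: the images overlap, so an x < −4 with σ(x) = σ(−4) exists. σ(−4) = −8; solving 4x + 15 = −8 for x < −4 gives x = (−8 − 15)/4 = −23/4.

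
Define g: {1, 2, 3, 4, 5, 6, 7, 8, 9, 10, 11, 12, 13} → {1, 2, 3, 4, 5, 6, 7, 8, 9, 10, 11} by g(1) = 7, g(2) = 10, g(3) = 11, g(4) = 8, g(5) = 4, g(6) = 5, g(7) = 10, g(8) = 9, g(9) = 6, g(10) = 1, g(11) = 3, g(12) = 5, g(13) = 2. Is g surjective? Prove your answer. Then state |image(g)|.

Every element of the codomain has a preimage: 1 = g(10), 2 = g(13), 3 = g(11), 4 = g(5), 5 = g(6), 6 = g(9), 7 = g(1), 8 = g(4), 9 = g(8), 10 = g(2), 11 = g(3).
Hence g is surjective.
The image of g is {1, 2, 3, 4, 5, 6, 7, 8, 9, 10, 11}, which has 11 elements.

11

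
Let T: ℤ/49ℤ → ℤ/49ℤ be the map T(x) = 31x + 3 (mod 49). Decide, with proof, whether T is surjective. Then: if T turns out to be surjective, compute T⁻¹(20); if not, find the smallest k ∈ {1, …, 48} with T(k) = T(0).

Recall: T is surjective if every y in the codomain equals T(x) for some x in the domain.
Since gcd(31, 49) = 1, 31 is invertible modulo 49. Euclid's algorithm: 49 = 1·31 + 18, 31 = 1·18 + 13, 18 = 1·13 + 5, 13 = 2·5 + 3, 5 = 1·3 + 2, 3 = 1·2 + 1; back-substituting gives 1 = 19·31 − 12·49, so 31⁻¹ ≡ 19 (mod 49).
For any y ∈ ℤ/49ℤ, x = 19(y − 3) mod 49 satisfies T(x) = 31·19(y − 3) + 3 ≡ y (since 31·19 ≡ 1 mod 49). So every y has a preimage.
Therefore T is surjective.
Since T is surjective, we compute T⁻¹(20): solve 31x + 3 ≡ 20 (mod 49), i.e. 31x ≡ 17 (mod 49).
Multiplying by 31⁻¹ = 19 gives x ≡ 19·17 = 323 = 6·49 + 29 ≡ 29 (mod 49).
Check: T(29) = 31·29 + 3 = 902 = 18·49 + 20 ≡ 20 (mod 49).

29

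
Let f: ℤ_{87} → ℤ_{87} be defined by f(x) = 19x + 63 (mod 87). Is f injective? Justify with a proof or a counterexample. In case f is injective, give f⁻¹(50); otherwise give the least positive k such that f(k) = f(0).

Recall: f is injective when f(x_1) = f(x_2) forces x_1 = x_2.
Suppose f(x_1) = f(x_2) in ℤ_{87}. Then 19x_1 + 63 ≡ 19x_2 + 63 (mod 87), thus 19(x_1 − x_2) ≡ 0 (mod 87).
Since gcd(19, 87) = 1, 19 is invertible modulo 87, so x_1 − x_2 ≡ 0 (mod 87), i.e. x_1 = x_2.
Therefore f is injective.
We now compute 19⁻¹ mod 87 explicitly. Euclid's algorithm: 87 = 4·19 + 11, 19 = 1·11 + 8, 11 = 1·8 + 3, 8 = 2·3 + 2, 3 = 1·2 + 1; back-substituting gives 1 = 55·19 − 12·87, so 19⁻¹ ≡ 55 (mod 87).
Since f is injective, we find f⁻¹(50): we need 19x ≡ 50 − 63 ≡ 74 (mod 87). Using 19⁻¹ = 55: x ≡ 55·74 = 4070 = 46·87 + 68, so x = 68.
Check: f(68) = 19·68 + 63 = 1355 = 15·87 + 50 ≡ 50 (mod 87).

68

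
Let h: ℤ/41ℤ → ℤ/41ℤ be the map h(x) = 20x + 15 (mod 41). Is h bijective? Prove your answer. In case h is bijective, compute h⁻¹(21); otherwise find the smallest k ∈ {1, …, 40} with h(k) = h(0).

Suppose h(a) = h(b) in ℤ/41ℤ. Then 20a + 15 ≡ 20b + 15 (mod 41), thus 20(a − b) ≡ 0 (mod 41).
Since gcd(20, 41) = 1, 20 is invertible modulo 41, therefore a − b ≡ 0 (mod 41), i.e. a = b.
We now compute 20⁻¹ mod 41 explicitly. Euclid's algorithm: 41 = 2·20 + 1; back-substituting gives 1 = 39·20 − 19·41, so 20⁻¹ ≡ 39 (mod 41).
Then y ↦ 39(y − 15) is a two-sided inverse to h, so every y ∈ ℤ/41ℤ has a preimage.
Thus h is bijective.
Since h is bijective, we compute h⁻¹(21): solve 20x + 15 ≡ 21 (mod 41), i.e. 20x ≡ 6 (mod 41).
Multiplying by 20⁻¹ = 39 gives x ≡ 39·6 = 234 = 5·41 + 29 ≡ 29 (mod 41).
Check: h(29) = 20·29 + 15 = 595 = 14·41 + 21 ≡ 21 (mod 41).

29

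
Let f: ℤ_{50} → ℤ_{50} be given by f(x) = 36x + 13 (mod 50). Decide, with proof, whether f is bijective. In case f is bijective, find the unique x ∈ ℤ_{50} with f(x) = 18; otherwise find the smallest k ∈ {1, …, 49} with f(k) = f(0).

By definition, f is injective when f(s) = f(t) forces s = t.
We have gcd(36, 50) = 2 > 1. Taking s = 0 and t = 25: f(0) = 13 and f(25) = 36·25 + 13 = 913 ≡ 13 (mod 50).
So f(0) = f(25) while 0 ≠ 25, therefore f is not injective, hence not bijective.
Since f is not bijective, we find the least positive k with f(k) = f(0): this means 36k ≡ 0 (mod 50), i.e. 50 ∣ 36k. Since gcd(36, 50) = 2, dividing through by 2 this holds exactly when 25 ∣ 18k, and as gcd(18, 25) = 1, exactly when 25 ∣ k.
The smallest positive such k is 25.

25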